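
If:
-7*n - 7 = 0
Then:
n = -1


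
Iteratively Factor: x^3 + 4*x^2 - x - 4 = (x + 4)*(x^2 - 1) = (x + 1)*(x + 4)*(x - 1)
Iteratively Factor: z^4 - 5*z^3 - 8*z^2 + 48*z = (z + 3)*(z^3 - 8*z^2 + 16*z) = (z - 4)*(z + 3)*(z^2 - 4*z) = z*(z - 4)*(z + 3)*(z - 4)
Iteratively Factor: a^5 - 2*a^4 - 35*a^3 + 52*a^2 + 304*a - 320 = (a - 5)*(a^4 + 3*a^3 - 20*a^2 - 48*a + 64) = (a - 5)*(a + 4)*(a^3 - a^2 - 16*a + 16) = (a - 5)*(a - 4)*(a + 4)*(a^2 + 3*a - 4) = (a - 5)*(a - 4)*(a - 1)*(a + 4)*(a + 4)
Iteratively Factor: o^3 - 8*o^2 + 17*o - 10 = (o - 2)*(o^2 - 6*o + 5) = (o - 2)*(o - 1)*(o - 5)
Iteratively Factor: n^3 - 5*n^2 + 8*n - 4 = (n - 2)*(n^2 - 3*n + 2) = (n - 2)*(n - 1)*(n - 2)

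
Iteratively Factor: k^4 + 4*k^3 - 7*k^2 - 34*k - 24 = (k + 1)*(k^3 + 3*k^2 - 10*k - 24) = (k + 1)*(k + 2)*(k^2 + k - 12) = (k + 1)*(k + 2)*(k + 4)*(k - 3)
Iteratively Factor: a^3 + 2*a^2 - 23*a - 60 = (a - 5)*(a^2 + 7*a + 12) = (a - 5)*(a + 4)*(a + 3)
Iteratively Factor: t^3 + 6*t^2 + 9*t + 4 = (t + 1)*(t^2 + 5*t + 4) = (t + 1)^2*(t + 4)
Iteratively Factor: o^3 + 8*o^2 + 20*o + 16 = (o + 2)*(o^2 + 6*o + 8) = (o + 2)^2*(o + 4)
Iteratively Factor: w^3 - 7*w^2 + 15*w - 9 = (w - 3)*(w^2 - 4*w + 3) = (w - 3)*(w - 1)*(w - 3)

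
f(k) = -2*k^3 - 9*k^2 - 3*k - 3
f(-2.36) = -19.76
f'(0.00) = -3.00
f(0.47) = -6.61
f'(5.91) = -318.95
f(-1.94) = -16.45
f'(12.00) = -1083.00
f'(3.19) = -121.48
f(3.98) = -283.59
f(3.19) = -169.08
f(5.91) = -747.93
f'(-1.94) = 9.34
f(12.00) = -4791.00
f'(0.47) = -12.79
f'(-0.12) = -0.93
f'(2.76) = -98.39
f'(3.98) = -169.68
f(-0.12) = -2.77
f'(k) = -6*k^2 - 18*k - 3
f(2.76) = -121.89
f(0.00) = -3.00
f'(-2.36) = 6.06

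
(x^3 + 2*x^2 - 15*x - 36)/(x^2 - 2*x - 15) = (x^2 - x - 12)/(x - 5)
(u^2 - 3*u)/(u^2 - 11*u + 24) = u/(u - 8)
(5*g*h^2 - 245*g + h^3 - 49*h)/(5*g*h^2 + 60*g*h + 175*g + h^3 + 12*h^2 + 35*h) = (h - 7)/(h + 5)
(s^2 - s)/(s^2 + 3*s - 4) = s/(s + 4)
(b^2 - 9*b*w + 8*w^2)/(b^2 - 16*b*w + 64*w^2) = (-b + w)/(-b + 8*w)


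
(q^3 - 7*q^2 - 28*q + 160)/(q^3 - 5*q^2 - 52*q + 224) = (q + 5)/(q + 7)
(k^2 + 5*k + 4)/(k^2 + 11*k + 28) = (k + 1)/(k + 7)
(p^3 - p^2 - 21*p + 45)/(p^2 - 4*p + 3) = (p^2 + 2*p - 15)/(p - 1)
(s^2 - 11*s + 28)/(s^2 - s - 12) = (s - 7)/(s + 3)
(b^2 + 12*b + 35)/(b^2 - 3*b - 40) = (b + 7)/(b - 8)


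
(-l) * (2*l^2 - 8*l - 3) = -2*l^3 + 8*l^2 + 3*l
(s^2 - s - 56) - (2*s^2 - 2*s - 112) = -s^2 + s + 56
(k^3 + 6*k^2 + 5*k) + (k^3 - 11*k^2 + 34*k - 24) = 2*k^3 - 5*k^2 + 39*k - 24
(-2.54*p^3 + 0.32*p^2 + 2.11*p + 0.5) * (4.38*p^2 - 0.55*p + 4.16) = -11.1252*p^5 + 2.7986*p^4 - 1.5006*p^3 + 2.3607*p^2 + 8.5026*p + 2.08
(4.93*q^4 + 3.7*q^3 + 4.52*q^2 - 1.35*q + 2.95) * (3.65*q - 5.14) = 17.9945*q^5 - 11.8352*q^4 - 2.52*q^3 - 28.1603*q^2 + 17.7065*q - 15.163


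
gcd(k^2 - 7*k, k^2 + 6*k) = k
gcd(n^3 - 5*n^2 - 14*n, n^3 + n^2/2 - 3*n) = n^2 + 2*n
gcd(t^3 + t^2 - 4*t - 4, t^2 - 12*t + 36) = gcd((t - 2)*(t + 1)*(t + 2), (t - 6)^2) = 1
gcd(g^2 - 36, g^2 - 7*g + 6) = g - 6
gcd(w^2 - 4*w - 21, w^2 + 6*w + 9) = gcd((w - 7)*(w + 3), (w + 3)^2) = w + 3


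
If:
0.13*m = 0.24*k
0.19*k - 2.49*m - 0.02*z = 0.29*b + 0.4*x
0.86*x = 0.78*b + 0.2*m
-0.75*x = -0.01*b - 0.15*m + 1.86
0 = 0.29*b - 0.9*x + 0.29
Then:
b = -3.11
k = 4.99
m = 9.21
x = -0.68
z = -1040.19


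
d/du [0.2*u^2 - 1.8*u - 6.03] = 0.4*u - 1.8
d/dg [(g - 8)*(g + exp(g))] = g + (g - 8)*(exp(g) + 1) + exp(g)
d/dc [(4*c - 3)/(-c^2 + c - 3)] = (-4*c^2 + 4*c + (2*c - 1)*(4*c - 3) - 12)/(c^2 - c + 3)^2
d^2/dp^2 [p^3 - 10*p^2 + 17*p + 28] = 6*p - 20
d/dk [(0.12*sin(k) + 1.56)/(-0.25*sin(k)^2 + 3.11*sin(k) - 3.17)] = (0.03*sin(k)^2 + 0.78*sin(k) - 5.232)*cos(k)/(0.0625*sin(k)^4 - 1.555*sin(k)^3 + 11.2571*sin(k)^2 - 19.7174*sin(k) + 10.0489)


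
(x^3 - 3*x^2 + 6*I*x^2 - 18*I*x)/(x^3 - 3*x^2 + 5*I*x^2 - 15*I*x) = (x + 6*I)/(x + 5*I)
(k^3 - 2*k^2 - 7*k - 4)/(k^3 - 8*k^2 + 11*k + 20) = (k + 1)/(k - 5)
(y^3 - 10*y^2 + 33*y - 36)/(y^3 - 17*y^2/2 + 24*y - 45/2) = 2*(y - 4)/(2*y - 5)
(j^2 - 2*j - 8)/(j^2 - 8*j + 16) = (j + 2)/(j - 4)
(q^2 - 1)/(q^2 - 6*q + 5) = (q + 1)/(q - 5)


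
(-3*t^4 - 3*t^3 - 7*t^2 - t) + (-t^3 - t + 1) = -3*t^4 - 4*t^3 - 7*t^2 - 2*t + 1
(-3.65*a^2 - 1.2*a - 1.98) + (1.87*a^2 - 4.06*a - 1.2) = -1.78*a^2 - 5.26*a - 3.18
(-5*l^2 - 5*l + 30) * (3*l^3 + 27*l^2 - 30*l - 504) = -15*l^5 - 150*l^4 + 105*l^3 + 3480*l^2 + 1620*l - 15120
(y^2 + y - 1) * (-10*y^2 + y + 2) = -10*y^4 - 9*y^3 + 13*y^2 + y - 2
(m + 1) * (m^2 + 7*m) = m^3 + 8*m^2 + 7*m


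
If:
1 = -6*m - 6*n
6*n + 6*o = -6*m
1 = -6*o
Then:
No Solution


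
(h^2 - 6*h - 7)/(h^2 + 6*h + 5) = (h - 7)/(h + 5)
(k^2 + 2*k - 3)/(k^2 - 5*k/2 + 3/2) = 2*(k + 3)/(2*k - 3)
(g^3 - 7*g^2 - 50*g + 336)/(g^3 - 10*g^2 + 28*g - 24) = (g^2 - g - 56)/(g^2 - 4*g + 4)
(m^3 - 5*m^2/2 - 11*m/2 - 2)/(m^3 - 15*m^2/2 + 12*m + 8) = (m + 1)/(m - 4)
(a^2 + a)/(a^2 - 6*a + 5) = a*(a + 1)/(a^2 - 6*a + 5)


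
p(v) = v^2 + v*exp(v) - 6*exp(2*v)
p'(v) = v*exp(v) + 2*v - 12*exp(2*v) + exp(v)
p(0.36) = -11.68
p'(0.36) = -21.98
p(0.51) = -15.53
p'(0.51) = -29.74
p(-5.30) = 28.06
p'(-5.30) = -10.62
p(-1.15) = 0.36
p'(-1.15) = -3.55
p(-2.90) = 8.23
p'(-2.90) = -5.94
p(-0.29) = -3.49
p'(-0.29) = -6.77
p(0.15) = -7.90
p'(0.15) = -14.56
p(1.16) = -56.01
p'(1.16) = -112.90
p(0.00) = -6.00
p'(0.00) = -11.00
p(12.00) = -158932779577.56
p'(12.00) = -317867349721.83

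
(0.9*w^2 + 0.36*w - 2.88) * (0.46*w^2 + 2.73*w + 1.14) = 0.414*w^4 + 2.6226*w^3 + 0.684*w^2 - 7.452*w - 3.2832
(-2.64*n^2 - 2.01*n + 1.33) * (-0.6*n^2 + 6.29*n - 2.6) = 1.584*n^4 - 15.3996*n^3 - 6.5769*n^2 + 13.5917*n - 3.458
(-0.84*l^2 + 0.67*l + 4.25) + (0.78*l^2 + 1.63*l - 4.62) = -0.0599999999999999*l^2 + 2.3*l - 0.37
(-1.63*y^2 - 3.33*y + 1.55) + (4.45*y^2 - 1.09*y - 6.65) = 2.82*y^2 - 4.42*y - 5.1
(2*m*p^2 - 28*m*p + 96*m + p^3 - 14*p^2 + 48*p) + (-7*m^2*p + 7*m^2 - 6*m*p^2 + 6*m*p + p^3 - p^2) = -7*m^2*p + 7*m^2 - 4*m*p^2 - 22*m*p + 96*m + 2*p^3 - 15*p^2 + 48*p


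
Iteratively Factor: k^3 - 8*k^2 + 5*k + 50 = (k + 2)*(k^2 - 10*k + 25) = (k - 5)*(k + 2)*(k - 5)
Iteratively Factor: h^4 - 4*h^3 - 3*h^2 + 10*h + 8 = (h - 2)*(h^3 - 2*h^2 - 7*h - 4) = (h - 2)*(h + 1)*(h^2 - 3*h - 4) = (h - 2)*(h + 1)^2*(h - 4)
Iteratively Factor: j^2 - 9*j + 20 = (j - 5)*(j - 4)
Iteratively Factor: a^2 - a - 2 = (a + 1)*(a - 2)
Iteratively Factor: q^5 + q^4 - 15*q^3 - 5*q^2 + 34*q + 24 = (q - 2)*(q^4 + 3*q^3 - 9*q^2 - 23*q - 12) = (q - 2)*(q + 1)*(q^3 + 2*q^2 - 11*q - 12) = (q - 3)*(q - 2)*(q + 1)*(q^2 + 5*q + 4) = (q - 3)*(q - 2)*(q + 1)^2*(q + 4)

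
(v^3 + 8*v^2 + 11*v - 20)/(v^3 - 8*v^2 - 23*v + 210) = (v^2 + 3*v - 4)/(v^2 - 13*v + 42)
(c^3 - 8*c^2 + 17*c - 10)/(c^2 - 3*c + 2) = c - 5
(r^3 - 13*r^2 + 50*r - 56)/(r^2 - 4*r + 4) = (r^2 - 11*r + 28)/(r - 2)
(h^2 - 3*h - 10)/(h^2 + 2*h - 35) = (h + 2)/(h + 7)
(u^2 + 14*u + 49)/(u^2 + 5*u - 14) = (u + 7)/(u - 2)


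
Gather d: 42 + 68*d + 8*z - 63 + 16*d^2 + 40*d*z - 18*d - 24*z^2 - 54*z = 16*d^2 + d*(40*z + 50) - 24*z^2 - 46*z - 21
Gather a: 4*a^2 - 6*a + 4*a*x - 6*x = 4*a^2 + a*(4*x - 6) - 6*x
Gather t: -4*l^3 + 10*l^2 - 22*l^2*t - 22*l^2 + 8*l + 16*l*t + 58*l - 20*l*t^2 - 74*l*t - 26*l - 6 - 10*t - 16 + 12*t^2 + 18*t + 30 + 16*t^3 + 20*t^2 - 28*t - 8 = -4*l^3 - 12*l^2 + 40*l + 16*t^3 + t^2*(32 - 20*l) + t*(-22*l^2 - 58*l - 20)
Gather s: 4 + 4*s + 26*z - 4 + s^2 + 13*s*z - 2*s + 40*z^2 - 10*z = s^2 + s*(13*z + 2) + 40*z^2 + 16*z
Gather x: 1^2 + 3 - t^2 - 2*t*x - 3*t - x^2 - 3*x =-t^2 - 3*t - x^2 + x*(-2*t - 3) + 4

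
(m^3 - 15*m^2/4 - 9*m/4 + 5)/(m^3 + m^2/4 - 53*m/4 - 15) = (m - 1)/(m + 3)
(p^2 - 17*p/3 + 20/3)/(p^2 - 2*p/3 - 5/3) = (p - 4)/(p + 1)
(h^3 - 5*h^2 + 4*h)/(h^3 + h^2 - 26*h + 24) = h/(h + 6)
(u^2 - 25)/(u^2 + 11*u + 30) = (u - 5)/(u + 6)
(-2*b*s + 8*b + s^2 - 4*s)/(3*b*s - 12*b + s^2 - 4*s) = (-2*b + s)/(3*b + s)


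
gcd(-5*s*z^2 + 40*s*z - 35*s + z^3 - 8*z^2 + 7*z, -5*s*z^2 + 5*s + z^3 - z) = -5*s*z + 5*s + z^2 - z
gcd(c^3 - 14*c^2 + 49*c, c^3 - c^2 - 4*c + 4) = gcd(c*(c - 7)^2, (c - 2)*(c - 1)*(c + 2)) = 1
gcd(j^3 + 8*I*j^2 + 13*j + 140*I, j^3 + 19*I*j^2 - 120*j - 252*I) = j + 7*I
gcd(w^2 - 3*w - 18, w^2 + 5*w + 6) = w + 3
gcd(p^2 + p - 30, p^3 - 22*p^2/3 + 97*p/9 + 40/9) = p - 5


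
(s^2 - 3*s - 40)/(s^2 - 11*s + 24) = (s + 5)/(s - 3)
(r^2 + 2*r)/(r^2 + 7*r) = (r + 2)/(r + 7)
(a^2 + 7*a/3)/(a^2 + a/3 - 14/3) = a/(a - 2)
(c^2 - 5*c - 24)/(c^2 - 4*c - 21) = (c - 8)/(c - 7)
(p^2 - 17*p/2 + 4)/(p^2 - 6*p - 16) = (p - 1/2)/(p + 2)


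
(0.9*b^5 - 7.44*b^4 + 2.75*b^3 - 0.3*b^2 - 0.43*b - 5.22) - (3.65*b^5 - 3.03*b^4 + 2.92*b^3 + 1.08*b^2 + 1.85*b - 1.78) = -2.75*b^5 - 4.41*b^4 - 0.17*b^3 - 1.38*b^2 - 2.28*b - 3.44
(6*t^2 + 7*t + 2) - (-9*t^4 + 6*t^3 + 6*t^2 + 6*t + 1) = 9*t^4 - 6*t^3 + t + 1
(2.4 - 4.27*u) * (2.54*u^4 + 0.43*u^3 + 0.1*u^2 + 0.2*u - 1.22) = -10.8458*u^5 + 4.2599*u^4 + 0.605*u^3 - 0.614*u^2 + 5.6894*u - 2.928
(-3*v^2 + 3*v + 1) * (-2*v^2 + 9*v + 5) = 6*v^4 - 33*v^3 + 10*v^2 + 24*v + 5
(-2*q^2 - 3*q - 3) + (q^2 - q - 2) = -q^2 - 4*q - 5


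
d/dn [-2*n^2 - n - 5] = -4*n - 1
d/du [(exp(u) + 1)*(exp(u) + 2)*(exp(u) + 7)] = (3*exp(2*u) + 20*exp(u) + 23)*exp(u)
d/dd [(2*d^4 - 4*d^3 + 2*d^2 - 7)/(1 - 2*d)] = 2*(-6*d^4 + 12*d^3 - 8*d^2 + 2*d - 7)/(4*d^2 - 4*d + 1)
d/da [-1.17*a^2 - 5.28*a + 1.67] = -2.34*a - 5.28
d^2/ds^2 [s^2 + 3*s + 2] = 2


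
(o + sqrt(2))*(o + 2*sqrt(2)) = o^2 + 3*sqrt(2)*o + 4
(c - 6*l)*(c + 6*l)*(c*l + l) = c^3*l + c^2*l - 36*c*l^3 - 36*l^3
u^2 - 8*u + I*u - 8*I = (u - 8)*(u + I)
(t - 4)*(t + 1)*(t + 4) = t^3 + t^2 - 16*t - 16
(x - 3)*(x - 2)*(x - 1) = x^3 - 6*x^2 + 11*x - 6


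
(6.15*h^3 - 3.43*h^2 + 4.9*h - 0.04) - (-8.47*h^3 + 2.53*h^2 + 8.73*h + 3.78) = 14.62*h^3 - 5.96*h^2 - 3.83*h - 3.82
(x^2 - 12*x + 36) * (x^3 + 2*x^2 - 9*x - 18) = x^5 - 10*x^4 + 3*x^3 + 162*x^2 - 108*x - 648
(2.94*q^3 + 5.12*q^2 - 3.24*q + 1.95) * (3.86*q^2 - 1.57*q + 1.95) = 11.3484*q^5 + 15.1474*q^4 - 14.8118*q^3 + 22.5978*q^2 - 9.3795*q + 3.8025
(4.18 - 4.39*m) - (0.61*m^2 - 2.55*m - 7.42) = -0.61*m^2 - 1.84*m + 11.6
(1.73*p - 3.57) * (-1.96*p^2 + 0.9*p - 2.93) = -3.3908*p^3 + 8.5542*p^2 - 8.2819*p + 10.4601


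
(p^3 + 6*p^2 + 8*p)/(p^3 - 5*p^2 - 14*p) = (p + 4)/(p - 7)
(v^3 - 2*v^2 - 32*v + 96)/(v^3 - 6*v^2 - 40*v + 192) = (v - 4)/(v - 8)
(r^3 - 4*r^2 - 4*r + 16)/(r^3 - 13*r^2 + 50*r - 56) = (r + 2)/(r - 7)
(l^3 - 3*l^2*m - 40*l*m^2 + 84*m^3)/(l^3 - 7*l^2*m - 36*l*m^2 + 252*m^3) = (l - 2*m)/(l - 6*m)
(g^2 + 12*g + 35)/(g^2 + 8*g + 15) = (g + 7)/(g + 3)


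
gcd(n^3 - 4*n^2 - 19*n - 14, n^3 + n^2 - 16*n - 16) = n + 1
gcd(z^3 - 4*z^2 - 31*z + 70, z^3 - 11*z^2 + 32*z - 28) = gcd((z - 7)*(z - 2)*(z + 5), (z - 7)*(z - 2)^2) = z^2 - 9*z + 14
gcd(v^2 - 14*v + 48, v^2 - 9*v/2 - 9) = v - 6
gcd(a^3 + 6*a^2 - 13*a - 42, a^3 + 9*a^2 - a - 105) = a^2 + 4*a - 21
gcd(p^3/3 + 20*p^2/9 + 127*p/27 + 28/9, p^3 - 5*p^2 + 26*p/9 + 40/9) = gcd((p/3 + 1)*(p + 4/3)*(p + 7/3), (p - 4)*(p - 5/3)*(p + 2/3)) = 1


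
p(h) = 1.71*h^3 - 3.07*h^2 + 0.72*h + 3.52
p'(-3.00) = 65.31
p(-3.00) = -72.44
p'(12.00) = 665.76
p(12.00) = 2524.96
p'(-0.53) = 5.42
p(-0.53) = 2.02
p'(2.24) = 12.71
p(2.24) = 8.95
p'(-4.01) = 107.83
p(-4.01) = -159.00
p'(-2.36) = 43.78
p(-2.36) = -37.75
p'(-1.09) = 13.51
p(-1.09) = -3.13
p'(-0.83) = 9.35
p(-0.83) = -0.17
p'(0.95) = -0.48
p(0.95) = 2.90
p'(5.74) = 134.50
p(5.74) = 229.90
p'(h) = 5.13*h^2 - 6.14*h + 0.72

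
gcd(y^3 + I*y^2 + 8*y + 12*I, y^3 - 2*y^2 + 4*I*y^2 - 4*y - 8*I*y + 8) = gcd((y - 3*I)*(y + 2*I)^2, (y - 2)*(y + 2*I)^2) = y^2 + 4*I*y - 4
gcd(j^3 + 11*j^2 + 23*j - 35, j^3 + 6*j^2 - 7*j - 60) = j + 5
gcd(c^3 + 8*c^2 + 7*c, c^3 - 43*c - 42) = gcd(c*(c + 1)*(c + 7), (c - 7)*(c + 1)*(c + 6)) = c + 1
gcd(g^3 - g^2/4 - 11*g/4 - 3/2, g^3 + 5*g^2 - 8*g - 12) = g^2 - g - 2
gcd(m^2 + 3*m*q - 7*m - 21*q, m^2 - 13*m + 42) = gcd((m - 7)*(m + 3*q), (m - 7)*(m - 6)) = m - 7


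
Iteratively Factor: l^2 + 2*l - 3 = (l - 1)*(l + 3)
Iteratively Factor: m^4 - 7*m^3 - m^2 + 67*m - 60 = (m - 1)*(m^3 - 6*m^2 - 7*m + 60) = (m - 5)*(m - 1)*(m^2 - m - 12) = (m - 5)*(m - 1)*(m + 3)*(m - 4)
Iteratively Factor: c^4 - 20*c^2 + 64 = (c + 2)*(c^3 - 2*c^2 - 16*c + 32) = (c - 4)*(c + 2)*(c^2 + 2*c - 8) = (c - 4)*(c + 2)*(c + 4)*(c - 2)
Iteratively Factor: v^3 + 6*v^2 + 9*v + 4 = (v + 4)*(v^2 + 2*v + 1) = (v + 1)*(v + 4)*(v + 1)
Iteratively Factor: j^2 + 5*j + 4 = (j + 4)*(j + 1)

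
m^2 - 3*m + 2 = (m - 2)*(m - 1)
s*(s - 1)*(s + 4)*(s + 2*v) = s^4 + 2*s^3*v + 3*s^3 + 6*s^2*v - 4*s^2 - 8*s*v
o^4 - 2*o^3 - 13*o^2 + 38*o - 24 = (o - 3)*(o - 2)*(o - 1)*(o + 4)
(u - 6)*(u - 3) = u^2 - 9*u + 18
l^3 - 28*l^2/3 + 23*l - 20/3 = (l - 5)*(l - 4)*(l - 1/3)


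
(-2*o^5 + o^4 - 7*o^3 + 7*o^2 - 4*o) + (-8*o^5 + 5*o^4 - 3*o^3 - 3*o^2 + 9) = -10*o^5 + 6*o^4 - 10*o^3 + 4*o^2 - 4*o + 9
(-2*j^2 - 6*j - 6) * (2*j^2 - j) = -4*j^4 - 10*j^3 - 6*j^2 + 6*j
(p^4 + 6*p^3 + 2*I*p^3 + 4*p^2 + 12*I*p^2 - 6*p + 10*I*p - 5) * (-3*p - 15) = -3*p^5 - 33*p^4 - 6*I*p^4 - 102*p^3 - 66*I*p^3 - 42*p^2 - 210*I*p^2 + 105*p - 150*I*p + 75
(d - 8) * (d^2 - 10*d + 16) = d^3 - 18*d^2 + 96*d - 128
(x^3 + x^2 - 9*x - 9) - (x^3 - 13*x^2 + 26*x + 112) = 14*x^2 - 35*x - 121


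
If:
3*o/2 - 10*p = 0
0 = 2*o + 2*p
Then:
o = 0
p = 0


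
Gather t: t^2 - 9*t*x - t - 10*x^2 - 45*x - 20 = t^2 + t*(-9*x - 1) - 10*x^2 - 45*x - 20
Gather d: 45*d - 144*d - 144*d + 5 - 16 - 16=-243*d - 27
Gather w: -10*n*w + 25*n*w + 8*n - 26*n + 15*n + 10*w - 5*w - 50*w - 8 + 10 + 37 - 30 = -3*n + w*(15*n - 45) + 9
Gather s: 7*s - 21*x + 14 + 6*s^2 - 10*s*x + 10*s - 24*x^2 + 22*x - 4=6*s^2 + s*(17 - 10*x) - 24*x^2 + x + 10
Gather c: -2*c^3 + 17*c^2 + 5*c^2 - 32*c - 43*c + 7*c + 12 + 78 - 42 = -2*c^3 + 22*c^2 - 68*c + 48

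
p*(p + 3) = p^2 + 3*p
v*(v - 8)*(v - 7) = v^3 - 15*v^2 + 56*v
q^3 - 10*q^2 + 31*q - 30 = (q - 5)*(q - 3)*(q - 2)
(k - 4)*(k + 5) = k^2 + k - 20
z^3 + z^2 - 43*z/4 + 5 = (z - 5/2)*(z - 1/2)*(z + 4)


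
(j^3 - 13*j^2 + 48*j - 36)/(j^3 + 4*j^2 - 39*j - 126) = (j^2 - 7*j + 6)/(j^2 + 10*j + 21)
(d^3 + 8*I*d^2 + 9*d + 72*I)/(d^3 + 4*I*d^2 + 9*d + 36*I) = (d + 8*I)/(d + 4*I)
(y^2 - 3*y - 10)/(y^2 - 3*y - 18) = (-y^2 + 3*y + 10)/(-y^2 + 3*y + 18)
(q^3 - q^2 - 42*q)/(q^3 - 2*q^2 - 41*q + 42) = q/(q - 1)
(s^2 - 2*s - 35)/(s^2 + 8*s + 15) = (s - 7)/(s + 3)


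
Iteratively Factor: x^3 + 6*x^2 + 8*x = (x + 2)*(x^2 + 4*x) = x*(x + 2)*(x + 4)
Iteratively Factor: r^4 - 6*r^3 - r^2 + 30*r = (r + 2)*(r^3 - 8*r^2 + 15*r) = (r - 5)*(r + 2)*(r^2 - 3*r) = (r - 5)*(r - 3)*(r + 2)*(r)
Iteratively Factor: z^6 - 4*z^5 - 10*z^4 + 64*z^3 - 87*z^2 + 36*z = (z - 1)*(z^5 - 3*z^4 - 13*z^3 + 51*z^2 - 36*z) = (z - 3)*(z - 1)*(z^4 - 13*z^2 + 12*z) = (z - 3)*(z - 1)^2*(z^3 + z^2 - 12*z) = (z - 3)*(z - 1)^2*(z + 4)*(z^2 - 3*z) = z*(z - 3)*(z - 1)^2*(z + 4)*(z - 3)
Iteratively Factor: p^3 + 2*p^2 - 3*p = (p + 3)*(p^2 - p) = p*(p + 3)*(p - 1)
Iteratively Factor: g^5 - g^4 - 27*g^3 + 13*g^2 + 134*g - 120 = (g + 3)*(g^4 - 4*g^3 - 15*g^2 + 58*g - 40) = (g + 3)*(g + 4)*(g^3 - 8*g^2 + 17*g - 10) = (g - 2)*(g + 3)*(g + 4)*(g^2 - 6*g + 5) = (g - 5)*(g - 2)*(g + 3)*(g + 4)*(g - 1)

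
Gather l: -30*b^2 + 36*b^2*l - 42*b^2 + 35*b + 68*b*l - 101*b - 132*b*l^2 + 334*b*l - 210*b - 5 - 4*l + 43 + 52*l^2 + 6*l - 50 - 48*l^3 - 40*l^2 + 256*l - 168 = -72*b^2 - 276*b - 48*l^3 + l^2*(12 - 132*b) + l*(36*b^2 + 402*b + 258) - 180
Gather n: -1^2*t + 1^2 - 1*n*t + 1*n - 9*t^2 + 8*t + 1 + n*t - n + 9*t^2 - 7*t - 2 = 0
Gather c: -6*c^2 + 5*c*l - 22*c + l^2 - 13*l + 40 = -6*c^2 + c*(5*l - 22) + l^2 - 13*l + 40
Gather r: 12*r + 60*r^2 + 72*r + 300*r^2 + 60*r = 360*r^2 + 144*r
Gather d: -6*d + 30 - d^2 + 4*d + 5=-d^2 - 2*d + 35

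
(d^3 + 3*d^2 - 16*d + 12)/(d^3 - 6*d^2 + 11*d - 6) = (d + 6)/(d - 3)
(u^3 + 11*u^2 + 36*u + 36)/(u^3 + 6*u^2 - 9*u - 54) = (u + 2)/(u - 3)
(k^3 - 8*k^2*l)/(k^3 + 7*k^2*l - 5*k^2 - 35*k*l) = k*(k - 8*l)/(k^2 + 7*k*l - 5*k - 35*l)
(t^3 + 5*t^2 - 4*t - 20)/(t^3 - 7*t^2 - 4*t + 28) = (t + 5)/(t - 7)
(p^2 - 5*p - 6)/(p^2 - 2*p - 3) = (p - 6)/(p - 3)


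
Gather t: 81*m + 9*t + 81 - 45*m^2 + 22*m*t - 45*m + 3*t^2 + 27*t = -45*m^2 + 36*m + 3*t^2 + t*(22*m + 36) + 81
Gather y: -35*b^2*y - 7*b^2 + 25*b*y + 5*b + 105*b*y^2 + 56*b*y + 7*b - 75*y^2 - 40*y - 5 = -7*b^2 + 12*b + y^2*(105*b - 75) + y*(-35*b^2 + 81*b - 40) - 5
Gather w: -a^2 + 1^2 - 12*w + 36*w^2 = -a^2 + 36*w^2 - 12*w + 1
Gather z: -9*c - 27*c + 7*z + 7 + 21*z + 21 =-36*c + 28*z + 28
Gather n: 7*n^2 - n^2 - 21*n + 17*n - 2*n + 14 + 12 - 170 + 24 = 6*n^2 - 6*n - 120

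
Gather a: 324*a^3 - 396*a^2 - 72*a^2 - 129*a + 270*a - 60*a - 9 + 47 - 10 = 324*a^3 - 468*a^2 + 81*a + 28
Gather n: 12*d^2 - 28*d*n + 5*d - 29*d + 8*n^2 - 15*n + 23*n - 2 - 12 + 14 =12*d^2 - 24*d + 8*n^2 + n*(8 - 28*d)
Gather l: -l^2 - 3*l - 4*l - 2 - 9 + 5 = -l^2 - 7*l - 6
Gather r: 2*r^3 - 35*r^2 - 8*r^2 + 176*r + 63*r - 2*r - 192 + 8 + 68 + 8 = 2*r^3 - 43*r^2 + 237*r - 108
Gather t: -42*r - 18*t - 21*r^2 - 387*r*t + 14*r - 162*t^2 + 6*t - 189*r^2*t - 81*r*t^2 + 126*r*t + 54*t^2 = -21*r^2 - 28*r + t^2*(-81*r - 108) + t*(-189*r^2 - 261*r - 12)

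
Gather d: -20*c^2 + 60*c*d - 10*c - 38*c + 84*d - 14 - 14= -20*c^2 - 48*c + d*(60*c + 84) - 28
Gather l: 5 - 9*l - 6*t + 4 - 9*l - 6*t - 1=-18*l - 12*t + 8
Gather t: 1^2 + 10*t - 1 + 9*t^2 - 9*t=9*t^2 + t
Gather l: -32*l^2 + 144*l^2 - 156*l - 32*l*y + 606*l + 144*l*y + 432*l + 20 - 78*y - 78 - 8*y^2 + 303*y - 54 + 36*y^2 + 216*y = 112*l^2 + l*(112*y + 882) + 28*y^2 + 441*y - 112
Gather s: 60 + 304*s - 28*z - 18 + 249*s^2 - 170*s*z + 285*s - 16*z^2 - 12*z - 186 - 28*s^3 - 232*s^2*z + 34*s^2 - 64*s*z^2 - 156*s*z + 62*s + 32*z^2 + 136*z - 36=-28*s^3 + s^2*(283 - 232*z) + s*(-64*z^2 - 326*z + 651) + 16*z^2 + 96*z - 180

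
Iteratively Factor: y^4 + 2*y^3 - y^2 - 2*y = (y - 1)*(y^3 + 3*y^2 + 2*y) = (y - 1)*(y + 1)*(y^2 + 2*y) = (y - 1)*(y + 1)*(y + 2)*(y)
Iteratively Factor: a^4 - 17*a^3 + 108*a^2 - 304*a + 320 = (a - 4)*(a^3 - 13*a^2 + 56*a - 80) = (a - 4)^2*(a^2 - 9*a + 20) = (a - 5)*(a - 4)^2*(a - 4)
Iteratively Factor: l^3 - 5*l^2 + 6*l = (l - 2)*(l^2 - 3*l) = l*(l - 2)*(l - 3)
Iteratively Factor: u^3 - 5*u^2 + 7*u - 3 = (u - 1)*(u^2 - 4*u + 3) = (u - 3)*(u - 1)*(u - 1)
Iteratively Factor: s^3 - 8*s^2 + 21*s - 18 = (s - 2)*(s^2 - 6*s + 9) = (s - 3)*(s - 2)*(s - 3)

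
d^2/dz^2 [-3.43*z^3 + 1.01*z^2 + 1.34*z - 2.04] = 2.02 - 20.58*z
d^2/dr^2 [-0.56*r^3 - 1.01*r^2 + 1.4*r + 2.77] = -3.36*r - 2.02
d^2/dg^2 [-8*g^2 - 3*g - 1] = -16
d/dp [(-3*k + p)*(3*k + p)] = 2*p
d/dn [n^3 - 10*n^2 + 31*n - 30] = 3*n^2 - 20*n + 31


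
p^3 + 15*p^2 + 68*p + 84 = (p + 2)*(p + 6)*(p + 7)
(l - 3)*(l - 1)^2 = l^3 - 5*l^2 + 7*l - 3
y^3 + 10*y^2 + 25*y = y*(y + 5)^2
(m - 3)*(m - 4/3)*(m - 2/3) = m^3 - 5*m^2 + 62*m/9 - 8/3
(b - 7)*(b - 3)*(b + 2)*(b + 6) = b^4 - 2*b^3 - 47*b^2 + 48*b + 252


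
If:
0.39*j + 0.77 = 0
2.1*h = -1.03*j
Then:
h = 0.97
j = -1.97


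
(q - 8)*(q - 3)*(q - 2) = q^3 - 13*q^2 + 46*q - 48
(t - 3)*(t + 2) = t^2 - t - 6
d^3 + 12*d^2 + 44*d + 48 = (d + 2)*(d + 4)*(d + 6)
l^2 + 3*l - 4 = (l - 1)*(l + 4)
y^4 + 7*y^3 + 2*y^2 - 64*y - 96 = (y - 3)*(y + 2)*(y + 4)^2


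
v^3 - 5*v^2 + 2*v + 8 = (v - 4)*(v - 2)*(v + 1)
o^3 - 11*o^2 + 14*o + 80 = (o - 8)*(o - 5)*(o + 2)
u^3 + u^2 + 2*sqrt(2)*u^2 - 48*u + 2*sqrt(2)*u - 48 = (u + 1)*(u - 4*sqrt(2))*(u + 6*sqrt(2))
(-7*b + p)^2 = 49*b^2 - 14*b*p + p^2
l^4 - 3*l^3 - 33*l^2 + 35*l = l*(l - 7)*(l - 1)*(l + 5)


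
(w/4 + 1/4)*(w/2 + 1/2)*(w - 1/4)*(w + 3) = w^4/8 + 19*w^3/32 + 23*w^2/32 + 5*w/32 - 3/32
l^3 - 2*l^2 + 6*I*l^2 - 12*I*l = l*(l - 2)*(l + 6*I)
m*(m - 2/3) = m^2 - 2*m/3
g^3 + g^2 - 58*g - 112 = (g - 8)*(g + 2)*(g + 7)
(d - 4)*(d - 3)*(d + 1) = d^3 - 6*d^2 + 5*d + 12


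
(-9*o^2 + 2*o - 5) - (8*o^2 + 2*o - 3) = -17*o^2 - 2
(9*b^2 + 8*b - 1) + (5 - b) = 9*b^2 + 7*b + 4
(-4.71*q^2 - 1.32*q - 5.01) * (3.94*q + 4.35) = -18.5574*q^3 - 25.6893*q^2 - 25.4814*q - 21.7935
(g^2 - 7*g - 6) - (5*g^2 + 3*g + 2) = -4*g^2 - 10*g - 8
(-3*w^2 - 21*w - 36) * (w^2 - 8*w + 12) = -3*w^4 + 3*w^3 + 96*w^2 + 36*w - 432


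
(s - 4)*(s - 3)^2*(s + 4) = s^4 - 6*s^3 - 7*s^2 + 96*s - 144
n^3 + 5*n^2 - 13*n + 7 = (n - 1)^2*(n + 7)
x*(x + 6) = x^2 + 6*x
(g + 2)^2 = g^2 + 4*g + 4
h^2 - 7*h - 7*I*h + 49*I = (h - 7)*(h - 7*I)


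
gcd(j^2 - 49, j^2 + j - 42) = j + 7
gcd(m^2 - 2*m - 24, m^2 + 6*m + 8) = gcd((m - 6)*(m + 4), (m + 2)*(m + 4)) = m + 4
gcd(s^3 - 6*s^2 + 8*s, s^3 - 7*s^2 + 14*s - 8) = s^2 - 6*s + 8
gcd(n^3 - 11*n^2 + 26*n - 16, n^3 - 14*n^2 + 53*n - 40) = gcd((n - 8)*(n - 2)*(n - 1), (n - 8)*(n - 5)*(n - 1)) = n^2 - 9*n + 8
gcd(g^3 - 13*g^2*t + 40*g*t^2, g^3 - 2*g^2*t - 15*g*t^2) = -g^2 + 5*g*t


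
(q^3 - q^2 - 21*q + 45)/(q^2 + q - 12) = (q^2 + 2*q - 15)/(q + 4)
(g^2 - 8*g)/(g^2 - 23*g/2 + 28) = 2*g/(2*g - 7)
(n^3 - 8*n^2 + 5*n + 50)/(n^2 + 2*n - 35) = (n^2 - 3*n - 10)/(n + 7)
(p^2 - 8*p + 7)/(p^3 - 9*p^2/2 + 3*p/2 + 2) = 2*(p - 7)/(2*p^2 - 7*p - 4)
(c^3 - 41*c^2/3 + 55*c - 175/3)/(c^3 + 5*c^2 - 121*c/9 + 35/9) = 3*(c^2 - 12*c + 35)/(3*c^2 + 20*c - 7)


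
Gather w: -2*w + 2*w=0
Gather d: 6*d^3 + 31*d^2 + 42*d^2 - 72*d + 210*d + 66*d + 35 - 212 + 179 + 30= 6*d^3 + 73*d^2 + 204*d + 32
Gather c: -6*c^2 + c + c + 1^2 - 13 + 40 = -6*c^2 + 2*c + 28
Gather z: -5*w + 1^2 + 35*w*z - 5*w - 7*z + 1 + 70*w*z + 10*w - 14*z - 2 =z*(105*w - 21)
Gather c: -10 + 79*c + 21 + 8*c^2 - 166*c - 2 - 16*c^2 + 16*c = -8*c^2 - 71*c + 9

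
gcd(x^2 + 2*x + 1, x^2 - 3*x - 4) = x + 1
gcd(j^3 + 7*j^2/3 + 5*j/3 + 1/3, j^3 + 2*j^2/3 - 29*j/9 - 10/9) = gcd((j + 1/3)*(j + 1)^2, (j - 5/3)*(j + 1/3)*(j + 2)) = j + 1/3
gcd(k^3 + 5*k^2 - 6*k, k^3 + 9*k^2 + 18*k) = k^2 + 6*k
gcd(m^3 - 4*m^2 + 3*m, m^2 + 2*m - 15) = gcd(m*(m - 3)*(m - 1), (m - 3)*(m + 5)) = m - 3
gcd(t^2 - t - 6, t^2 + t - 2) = t + 2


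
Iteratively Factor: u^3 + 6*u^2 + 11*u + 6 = (u + 1)*(u^2 + 5*u + 6) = (u + 1)*(u + 3)*(u + 2)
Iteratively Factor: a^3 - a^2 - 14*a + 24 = (a - 3)*(a^2 + 2*a - 8) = (a - 3)*(a + 4)*(a - 2)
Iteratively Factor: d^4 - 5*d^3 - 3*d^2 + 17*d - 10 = (d - 1)*(d^3 - 4*d^2 - 7*d + 10) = (d - 5)*(d - 1)*(d^2 + d - 2) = (d - 5)*(d - 1)^2*(d + 2)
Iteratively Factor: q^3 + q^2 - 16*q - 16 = (q + 1)*(q^2 - 16) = (q + 1)*(q + 4)*(q - 4)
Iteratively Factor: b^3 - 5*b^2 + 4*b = (b)*(b^2 - 5*b + 4) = b*(b - 1)*(b - 4)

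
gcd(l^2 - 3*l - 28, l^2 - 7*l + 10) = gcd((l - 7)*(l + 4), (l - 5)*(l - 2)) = 1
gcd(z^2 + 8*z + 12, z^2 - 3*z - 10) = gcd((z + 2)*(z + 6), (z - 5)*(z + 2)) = z + 2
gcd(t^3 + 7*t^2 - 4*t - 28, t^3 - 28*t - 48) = t + 2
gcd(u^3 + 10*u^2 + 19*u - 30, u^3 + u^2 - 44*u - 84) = u + 6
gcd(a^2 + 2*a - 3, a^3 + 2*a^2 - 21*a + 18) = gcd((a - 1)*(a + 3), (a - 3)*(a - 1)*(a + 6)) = a - 1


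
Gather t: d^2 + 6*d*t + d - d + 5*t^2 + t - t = d^2 + 6*d*t + 5*t^2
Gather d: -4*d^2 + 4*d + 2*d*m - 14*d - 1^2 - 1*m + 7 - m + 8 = -4*d^2 + d*(2*m - 10) - 2*m + 14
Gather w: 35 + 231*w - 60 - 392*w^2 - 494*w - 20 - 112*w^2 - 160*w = -504*w^2 - 423*w - 45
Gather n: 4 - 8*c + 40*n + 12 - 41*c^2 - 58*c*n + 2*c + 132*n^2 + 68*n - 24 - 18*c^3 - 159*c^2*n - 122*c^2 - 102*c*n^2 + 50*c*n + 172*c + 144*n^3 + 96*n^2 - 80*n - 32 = -18*c^3 - 163*c^2 + 166*c + 144*n^3 + n^2*(228 - 102*c) + n*(-159*c^2 - 8*c + 28) - 40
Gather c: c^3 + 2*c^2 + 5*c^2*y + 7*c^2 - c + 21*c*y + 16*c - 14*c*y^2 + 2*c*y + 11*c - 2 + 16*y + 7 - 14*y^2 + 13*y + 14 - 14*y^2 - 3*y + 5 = c^3 + c^2*(5*y + 9) + c*(-14*y^2 + 23*y + 26) - 28*y^2 + 26*y + 24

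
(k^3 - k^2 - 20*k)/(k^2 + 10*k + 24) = k*(k - 5)/(k + 6)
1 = 1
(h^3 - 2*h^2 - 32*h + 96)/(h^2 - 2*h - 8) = (h^2 + 2*h - 24)/(h + 2)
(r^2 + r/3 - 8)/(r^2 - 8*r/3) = (r + 3)/r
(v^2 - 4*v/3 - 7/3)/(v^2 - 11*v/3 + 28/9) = 3*(v + 1)/(3*v - 4)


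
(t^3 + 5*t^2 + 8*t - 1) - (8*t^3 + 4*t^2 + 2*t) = -7*t^3 + t^2 + 6*t - 1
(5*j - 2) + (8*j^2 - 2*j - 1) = 8*j^2 + 3*j - 3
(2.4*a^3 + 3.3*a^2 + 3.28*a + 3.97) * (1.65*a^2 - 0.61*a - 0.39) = 3.96*a^5 + 3.981*a^4 + 2.463*a^3 + 3.2627*a^2 - 3.7009*a - 1.5483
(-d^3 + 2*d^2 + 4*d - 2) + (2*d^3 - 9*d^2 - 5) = d^3 - 7*d^2 + 4*d - 7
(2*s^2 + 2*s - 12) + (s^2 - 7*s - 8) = 3*s^2 - 5*s - 20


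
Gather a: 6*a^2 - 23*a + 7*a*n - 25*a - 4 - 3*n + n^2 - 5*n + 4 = 6*a^2 + a*(7*n - 48) + n^2 - 8*n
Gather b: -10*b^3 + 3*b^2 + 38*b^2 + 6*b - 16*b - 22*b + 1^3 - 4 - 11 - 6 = -10*b^3 + 41*b^2 - 32*b - 20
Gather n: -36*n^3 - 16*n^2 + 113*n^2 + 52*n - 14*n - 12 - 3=-36*n^3 + 97*n^2 + 38*n - 15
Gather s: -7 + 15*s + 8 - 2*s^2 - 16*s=-2*s^2 - s + 1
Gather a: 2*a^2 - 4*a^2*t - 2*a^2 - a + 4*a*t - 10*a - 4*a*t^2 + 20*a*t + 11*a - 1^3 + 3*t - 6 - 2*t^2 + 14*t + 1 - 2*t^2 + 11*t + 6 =-4*a^2*t + a*(-4*t^2 + 24*t) - 4*t^2 + 28*t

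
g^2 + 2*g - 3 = (g - 1)*(g + 3)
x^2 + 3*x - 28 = (x - 4)*(x + 7)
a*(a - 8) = a^2 - 8*a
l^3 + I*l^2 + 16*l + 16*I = (l - 4*I)*(l + I)*(l + 4*I)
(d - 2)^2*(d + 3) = d^3 - d^2 - 8*d + 12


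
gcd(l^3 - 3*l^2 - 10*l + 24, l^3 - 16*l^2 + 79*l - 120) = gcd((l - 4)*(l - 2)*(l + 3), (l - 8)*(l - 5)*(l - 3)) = 1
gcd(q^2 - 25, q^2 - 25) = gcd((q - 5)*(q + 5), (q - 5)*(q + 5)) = q^2 - 25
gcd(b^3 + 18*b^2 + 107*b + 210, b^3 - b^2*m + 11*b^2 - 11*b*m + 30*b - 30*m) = b^2 + 11*b + 30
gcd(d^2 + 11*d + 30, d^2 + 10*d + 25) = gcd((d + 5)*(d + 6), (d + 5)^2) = d + 5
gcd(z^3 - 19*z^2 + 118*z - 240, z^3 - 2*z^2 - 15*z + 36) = 1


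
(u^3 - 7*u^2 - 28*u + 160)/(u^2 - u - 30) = (u^2 - 12*u + 32)/(u - 6)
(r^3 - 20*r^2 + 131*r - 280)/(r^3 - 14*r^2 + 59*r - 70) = (r - 8)/(r - 2)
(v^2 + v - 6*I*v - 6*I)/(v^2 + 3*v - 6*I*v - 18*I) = (v + 1)/(v + 3)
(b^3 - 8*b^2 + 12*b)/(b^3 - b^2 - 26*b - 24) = b*(b - 2)/(b^2 + 5*b + 4)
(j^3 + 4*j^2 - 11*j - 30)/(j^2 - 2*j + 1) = (j^3 + 4*j^2 - 11*j - 30)/(j^2 - 2*j + 1)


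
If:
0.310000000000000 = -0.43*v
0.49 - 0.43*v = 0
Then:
No Solution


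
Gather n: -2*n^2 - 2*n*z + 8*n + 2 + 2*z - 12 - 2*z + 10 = -2*n^2 + n*(8 - 2*z)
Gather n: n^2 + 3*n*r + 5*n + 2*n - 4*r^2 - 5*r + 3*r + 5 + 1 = n^2 + n*(3*r + 7) - 4*r^2 - 2*r + 6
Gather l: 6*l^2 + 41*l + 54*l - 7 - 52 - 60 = 6*l^2 + 95*l - 119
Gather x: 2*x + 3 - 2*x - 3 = 0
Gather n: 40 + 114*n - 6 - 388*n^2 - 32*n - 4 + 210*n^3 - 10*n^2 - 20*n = 210*n^3 - 398*n^2 + 62*n + 30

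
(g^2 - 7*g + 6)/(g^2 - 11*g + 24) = (g^2 - 7*g + 6)/(g^2 - 11*g + 24)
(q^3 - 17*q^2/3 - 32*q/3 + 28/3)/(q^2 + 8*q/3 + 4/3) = (3*q^2 - 23*q + 14)/(3*q + 2)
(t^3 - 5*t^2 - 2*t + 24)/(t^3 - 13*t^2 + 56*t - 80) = (t^2 - t - 6)/(t^2 - 9*t + 20)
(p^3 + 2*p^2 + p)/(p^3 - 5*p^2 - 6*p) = (p + 1)/(p - 6)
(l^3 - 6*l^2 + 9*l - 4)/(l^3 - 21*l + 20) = (l - 1)/(l + 5)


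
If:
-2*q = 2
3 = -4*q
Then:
No Solution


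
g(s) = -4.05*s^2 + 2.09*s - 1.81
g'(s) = 2.09 - 8.1*s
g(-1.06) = -8.58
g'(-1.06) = 10.68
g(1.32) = -6.11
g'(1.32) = -8.60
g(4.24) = -65.76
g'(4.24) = -32.25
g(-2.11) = -24.25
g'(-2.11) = 19.18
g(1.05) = -4.08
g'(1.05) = -6.42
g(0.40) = -1.62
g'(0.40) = -1.15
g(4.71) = -81.81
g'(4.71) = -36.06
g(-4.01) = -75.32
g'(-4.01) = 34.57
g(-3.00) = -44.53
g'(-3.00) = 26.39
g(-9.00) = -348.67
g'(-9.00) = 74.99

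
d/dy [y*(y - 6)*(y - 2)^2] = 4*y^3 - 30*y^2 + 56*y - 24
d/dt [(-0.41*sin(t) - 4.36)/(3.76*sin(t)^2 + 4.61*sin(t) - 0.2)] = (1.5416*sin(t)^2 + 32.7872*sin(t) + 20.1816)*cos(t)/(14.1376*sin(t)^4 + 34.6672*sin(t)^3 + 19.7481*sin(t)^2 - 1.844*sin(t) + 0.04)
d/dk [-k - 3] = -1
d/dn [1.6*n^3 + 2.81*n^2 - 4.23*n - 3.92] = 4.8*n^2 + 5.62*n - 4.23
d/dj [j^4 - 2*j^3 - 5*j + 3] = 4*j^3 - 6*j^2 - 5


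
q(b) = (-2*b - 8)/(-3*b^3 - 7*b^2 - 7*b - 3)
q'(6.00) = -0.00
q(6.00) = 0.02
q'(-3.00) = -0.13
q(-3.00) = -0.06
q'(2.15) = -0.13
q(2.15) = 0.15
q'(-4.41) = -0.01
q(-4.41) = 0.01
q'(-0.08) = -6.74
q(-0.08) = 3.16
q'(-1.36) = -21.21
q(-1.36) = -4.72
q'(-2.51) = -0.38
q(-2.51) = -0.17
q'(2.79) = -0.06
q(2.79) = 0.10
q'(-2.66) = -0.26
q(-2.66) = -0.12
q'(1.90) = -0.17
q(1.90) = 0.19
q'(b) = (-2*b - 8)*(9*b^2 + 14*b + 7)/(-3*b^3 - 7*b^2 - 7*b - 3)^2 - 2/(-3*b^3 - 7*b^2 - 7*b - 3)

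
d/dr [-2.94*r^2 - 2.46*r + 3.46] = -5.88*r - 2.46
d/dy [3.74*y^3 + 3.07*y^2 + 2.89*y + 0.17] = 11.22*y^2 + 6.14*y + 2.89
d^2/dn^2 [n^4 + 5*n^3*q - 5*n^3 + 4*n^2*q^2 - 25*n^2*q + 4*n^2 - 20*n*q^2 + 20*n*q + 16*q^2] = 12*n^2 + 30*n*q - 30*n + 8*q^2 - 50*q + 8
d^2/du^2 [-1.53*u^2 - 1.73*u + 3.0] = -3.06000000000000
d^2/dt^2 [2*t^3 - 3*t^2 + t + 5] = 12*t - 6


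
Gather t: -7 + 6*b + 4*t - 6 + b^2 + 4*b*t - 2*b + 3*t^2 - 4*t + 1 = b^2 + 4*b*t + 4*b + 3*t^2 - 12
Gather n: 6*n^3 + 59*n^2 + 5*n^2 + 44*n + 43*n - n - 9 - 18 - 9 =6*n^3 + 64*n^2 + 86*n - 36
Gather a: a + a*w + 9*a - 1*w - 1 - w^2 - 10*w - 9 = a*(w + 10) - w^2 - 11*w - 10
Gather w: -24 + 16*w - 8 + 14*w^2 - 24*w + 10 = 14*w^2 - 8*w - 22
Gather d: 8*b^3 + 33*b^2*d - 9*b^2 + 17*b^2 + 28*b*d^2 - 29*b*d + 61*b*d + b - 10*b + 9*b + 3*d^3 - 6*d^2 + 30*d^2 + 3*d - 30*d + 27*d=8*b^3 + 8*b^2 + 3*d^3 + d^2*(28*b + 24) + d*(33*b^2 + 32*b)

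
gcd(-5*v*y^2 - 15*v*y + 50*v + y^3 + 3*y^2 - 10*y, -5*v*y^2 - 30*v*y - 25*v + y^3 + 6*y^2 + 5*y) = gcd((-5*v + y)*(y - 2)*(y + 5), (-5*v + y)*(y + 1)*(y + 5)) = -5*v*y - 25*v + y^2 + 5*y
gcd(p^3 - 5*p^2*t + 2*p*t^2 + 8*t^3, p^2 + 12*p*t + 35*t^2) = 1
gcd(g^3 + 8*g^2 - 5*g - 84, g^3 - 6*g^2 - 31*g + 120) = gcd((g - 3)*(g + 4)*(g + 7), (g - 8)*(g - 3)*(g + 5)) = g - 3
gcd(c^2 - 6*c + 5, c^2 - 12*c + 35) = c - 5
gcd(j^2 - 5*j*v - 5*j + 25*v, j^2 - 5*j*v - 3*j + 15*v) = -j + 5*v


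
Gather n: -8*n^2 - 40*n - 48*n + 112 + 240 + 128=-8*n^2 - 88*n + 480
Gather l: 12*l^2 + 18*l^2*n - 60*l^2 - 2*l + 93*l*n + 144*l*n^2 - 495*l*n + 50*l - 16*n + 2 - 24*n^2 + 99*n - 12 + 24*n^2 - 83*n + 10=l^2*(18*n - 48) + l*(144*n^2 - 402*n + 48)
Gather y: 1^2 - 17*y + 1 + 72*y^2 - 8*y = 72*y^2 - 25*y + 2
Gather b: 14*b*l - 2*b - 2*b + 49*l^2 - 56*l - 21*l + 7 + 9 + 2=b*(14*l - 4) + 49*l^2 - 77*l + 18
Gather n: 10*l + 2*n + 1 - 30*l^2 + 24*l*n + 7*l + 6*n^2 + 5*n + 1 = -30*l^2 + 17*l + 6*n^2 + n*(24*l + 7) + 2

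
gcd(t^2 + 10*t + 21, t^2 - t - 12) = t + 3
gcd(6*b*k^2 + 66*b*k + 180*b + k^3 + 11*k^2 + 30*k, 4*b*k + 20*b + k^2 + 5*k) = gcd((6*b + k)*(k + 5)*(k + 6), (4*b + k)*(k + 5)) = k + 5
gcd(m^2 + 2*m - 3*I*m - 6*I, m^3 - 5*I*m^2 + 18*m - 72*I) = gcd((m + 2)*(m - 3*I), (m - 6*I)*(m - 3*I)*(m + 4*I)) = m - 3*I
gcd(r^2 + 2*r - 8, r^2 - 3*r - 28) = r + 4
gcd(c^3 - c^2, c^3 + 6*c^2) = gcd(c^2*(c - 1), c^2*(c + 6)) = c^2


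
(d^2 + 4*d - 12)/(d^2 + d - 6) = (d + 6)/(d + 3)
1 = 1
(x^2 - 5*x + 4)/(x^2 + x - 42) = (x^2 - 5*x + 4)/(x^2 + x - 42)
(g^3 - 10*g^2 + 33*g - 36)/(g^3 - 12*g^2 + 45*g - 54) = (g - 4)/(g - 6)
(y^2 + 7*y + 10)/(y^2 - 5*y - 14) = (y + 5)/(y - 7)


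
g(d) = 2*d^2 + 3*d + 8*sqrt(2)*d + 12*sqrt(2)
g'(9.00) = 50.31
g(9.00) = 307.79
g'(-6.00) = -9.69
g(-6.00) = 3.09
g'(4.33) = 31.63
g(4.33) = 116.45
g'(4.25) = 31.31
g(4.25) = 113.93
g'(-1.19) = 9.55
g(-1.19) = 2.77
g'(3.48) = 28.23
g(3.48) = 91.00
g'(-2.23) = 5.39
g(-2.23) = -5.00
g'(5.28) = 35.43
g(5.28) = 148.30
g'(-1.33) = 8.99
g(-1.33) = 1.47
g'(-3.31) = 1.07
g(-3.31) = -8.50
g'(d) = 4*d + 3 + 8*sqrt(2)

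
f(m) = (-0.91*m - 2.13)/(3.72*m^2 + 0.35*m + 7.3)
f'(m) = (-7.44*m - 0.35)*(-0.91*m - 2.13)/(3.72*m^2 + 0.35*m + 7.3)^2 - 0.91/(3.72*m^2 + 0.35*m + 7.3)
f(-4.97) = 0.02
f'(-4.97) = -0.00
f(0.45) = -0.31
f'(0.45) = 0.03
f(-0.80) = -0.15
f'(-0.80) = -0.19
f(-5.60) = 0.02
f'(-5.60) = 0.00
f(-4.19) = 0.02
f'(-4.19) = -0.00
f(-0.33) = -0.24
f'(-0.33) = -0.19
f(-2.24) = -0.00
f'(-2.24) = -0.04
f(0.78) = -0.29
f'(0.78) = 0.09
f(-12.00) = 0.02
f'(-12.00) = 0.00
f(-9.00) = 0.02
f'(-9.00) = 0.00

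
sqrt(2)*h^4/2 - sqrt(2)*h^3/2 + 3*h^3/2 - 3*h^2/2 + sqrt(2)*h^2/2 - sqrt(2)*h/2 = h*(h - 1)*(h + sqrt(2))*(sqrt(2)*h/2 + 1/2)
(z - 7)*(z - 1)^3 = z^4 - 10*z^3 + 24*z^2 - 22*z + 7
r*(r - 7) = r^2 - 7*r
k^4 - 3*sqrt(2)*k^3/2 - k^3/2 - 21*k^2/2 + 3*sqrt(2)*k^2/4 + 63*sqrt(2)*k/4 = k*(k - 7/2)*(k + 3)*(k - 3*sqrt(2)/2)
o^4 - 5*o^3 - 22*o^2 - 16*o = o*(o - 8)*(o + 1)*(o + 2)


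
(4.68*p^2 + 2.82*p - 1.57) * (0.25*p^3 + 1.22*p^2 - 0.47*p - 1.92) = 1.17*p^5 + 6.4146*p^4 + 0.8483*p^3 - 12.2264*p^2 - 4.6765*p + 3.0144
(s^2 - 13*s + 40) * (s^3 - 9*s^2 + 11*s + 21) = s^5 - 22*s^4 + 168*s^3 - 482*s^2 + 167*s + 840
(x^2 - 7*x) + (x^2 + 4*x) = 2*x^2 - 3*x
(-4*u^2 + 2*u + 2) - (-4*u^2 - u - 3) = 3*u + 5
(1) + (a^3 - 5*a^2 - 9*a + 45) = a^3 - 5*a^2 - 9*a + 46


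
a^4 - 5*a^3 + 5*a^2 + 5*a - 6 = (a - 3)*(a - 2)*(a - 1)*(a + 1)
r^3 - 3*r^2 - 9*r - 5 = (r - 5)*(r + 1)^2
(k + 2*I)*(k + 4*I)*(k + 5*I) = k^3 + 11*I*k^2 - 38*k - 40*I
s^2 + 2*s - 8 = (s - 2)*(s + 4)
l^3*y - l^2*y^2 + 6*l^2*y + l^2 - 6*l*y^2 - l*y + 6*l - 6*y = (l + 6)*(l - y)*(l*y + 1)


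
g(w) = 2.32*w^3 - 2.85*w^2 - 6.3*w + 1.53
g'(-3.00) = 73.44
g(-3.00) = -67.86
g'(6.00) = 210.06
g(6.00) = 362.25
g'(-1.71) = 23.80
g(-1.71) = -7.63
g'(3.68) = 66.98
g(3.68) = 55.37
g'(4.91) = 133.51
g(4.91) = 176.51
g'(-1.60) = 20.64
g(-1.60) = -5.19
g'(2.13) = 13.14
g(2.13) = -2.40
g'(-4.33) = 148.87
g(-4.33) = -212.97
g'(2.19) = 14.60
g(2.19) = -1.57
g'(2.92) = 36.40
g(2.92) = 16.60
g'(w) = 6.96*w^2 - 5.7*w - 6.3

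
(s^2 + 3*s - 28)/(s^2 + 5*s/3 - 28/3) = 3*(s^2 + 3*s - 28)/(3*s^2 + 5*s - 28)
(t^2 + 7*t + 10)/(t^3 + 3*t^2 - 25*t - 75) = (t + 2)/(t^2 - 2*t - 15)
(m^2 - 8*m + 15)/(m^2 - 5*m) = (m - 3)/m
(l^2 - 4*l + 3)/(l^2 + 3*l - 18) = (l - 1)/(l + 6)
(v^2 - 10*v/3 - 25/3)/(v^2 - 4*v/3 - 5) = (v - 5)/(v - 3)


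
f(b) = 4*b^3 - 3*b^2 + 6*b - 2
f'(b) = 12*b^2 - 6*b + 6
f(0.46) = 0.51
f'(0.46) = 5.78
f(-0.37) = -4.83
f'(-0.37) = 9.86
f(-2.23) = -74.66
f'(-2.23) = 79.05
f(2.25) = 41.88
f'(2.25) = 53.25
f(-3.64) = -256.50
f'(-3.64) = 186.84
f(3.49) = 152.43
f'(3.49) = 131.22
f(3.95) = 221.41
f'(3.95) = 169.53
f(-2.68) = -116.62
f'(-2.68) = 108.27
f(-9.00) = -3215.00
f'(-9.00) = 1032.00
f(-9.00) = -3215.00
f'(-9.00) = 1032.00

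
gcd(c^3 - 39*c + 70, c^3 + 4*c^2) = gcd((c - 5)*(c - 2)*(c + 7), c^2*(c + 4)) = 1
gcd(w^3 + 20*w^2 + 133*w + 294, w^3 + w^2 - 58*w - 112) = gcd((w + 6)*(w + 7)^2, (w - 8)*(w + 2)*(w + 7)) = w + 7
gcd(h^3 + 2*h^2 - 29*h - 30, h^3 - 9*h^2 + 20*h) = h - 5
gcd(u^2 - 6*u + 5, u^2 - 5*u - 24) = 1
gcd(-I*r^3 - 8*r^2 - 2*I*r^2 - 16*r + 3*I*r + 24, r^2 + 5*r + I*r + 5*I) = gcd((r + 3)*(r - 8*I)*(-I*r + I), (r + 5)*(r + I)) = 1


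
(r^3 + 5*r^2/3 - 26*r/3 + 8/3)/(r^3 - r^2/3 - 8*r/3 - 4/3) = (3*r^2 + 11*r - 4)/(3*r^2 + 5*r + 2)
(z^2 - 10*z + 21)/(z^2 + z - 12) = (z - 7)/(z + 4)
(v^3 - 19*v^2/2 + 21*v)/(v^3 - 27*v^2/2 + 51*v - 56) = v*(v - 6)/(v^2 - 10*v + 16)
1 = 1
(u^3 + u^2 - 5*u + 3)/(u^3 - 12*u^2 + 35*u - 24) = (u^2 + 2*u - 3)/(u^2 - 11*u + 24)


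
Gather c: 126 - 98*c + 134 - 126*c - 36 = 224 - 224*c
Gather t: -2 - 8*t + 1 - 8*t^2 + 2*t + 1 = -8*t^2 - 6*t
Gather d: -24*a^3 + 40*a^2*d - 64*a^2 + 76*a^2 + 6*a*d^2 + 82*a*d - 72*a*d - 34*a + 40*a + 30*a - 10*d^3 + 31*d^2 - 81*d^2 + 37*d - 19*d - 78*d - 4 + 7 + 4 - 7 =-24*a^3 + 12*a^2 + 36*a - 10*d^3 + d^2*(6*a - 50) + d*(40*a^2 + 10*a - 60)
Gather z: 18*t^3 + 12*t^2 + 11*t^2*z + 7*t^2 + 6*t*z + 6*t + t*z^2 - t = 18*t^3 + 19*t^2 + t*z^2 + 5*t + z*(11*t^2 + 6*t)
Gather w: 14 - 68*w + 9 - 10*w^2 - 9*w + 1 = -10*w^2 - 77*w + 24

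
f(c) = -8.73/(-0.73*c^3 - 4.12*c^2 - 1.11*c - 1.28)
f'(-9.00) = -0.02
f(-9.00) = -0.04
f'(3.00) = -0.11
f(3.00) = 0.14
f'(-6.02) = -1.14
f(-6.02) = -0.57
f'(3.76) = -0.05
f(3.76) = 0.09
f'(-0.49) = 7.80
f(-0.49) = 5.33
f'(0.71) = -3.63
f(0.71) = 1.98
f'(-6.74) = -0.22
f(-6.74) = -0.21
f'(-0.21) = 3.06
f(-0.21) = 7.15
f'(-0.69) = 6.17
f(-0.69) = 3.90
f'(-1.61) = 1.11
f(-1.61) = 1.23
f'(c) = -8.73*(2.19*c^2 + 8.24*c + 1.11)/(-0.73*c^3 - 4.12*c^2 - 1.11*c - 1.28)^2 = (-19.1187*c^2 - 71.9352*c - 9.6903)/(0.73*c^3 + 4.12*c^2 + 1.11*c + 1.28)^2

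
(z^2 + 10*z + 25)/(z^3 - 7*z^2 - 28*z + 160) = (z + 5)/(z^2 - 12*z + 32)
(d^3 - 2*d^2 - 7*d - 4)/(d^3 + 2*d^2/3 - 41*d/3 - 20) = 3*(d^2 + 2*d + 1)/(3*d^2 + 14*d + 15)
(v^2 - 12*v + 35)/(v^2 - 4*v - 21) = (v - 5)/(v + 3)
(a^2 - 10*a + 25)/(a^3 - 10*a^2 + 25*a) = 1/a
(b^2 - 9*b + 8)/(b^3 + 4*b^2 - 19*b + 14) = (b - 8)/(b^2 + 5*b - 14)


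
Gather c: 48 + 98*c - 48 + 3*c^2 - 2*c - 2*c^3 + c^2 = -2*c^3 + 4*c^2 + 96*c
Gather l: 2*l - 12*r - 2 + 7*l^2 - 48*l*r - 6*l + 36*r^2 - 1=7*l^2 + l*(-48*r - 4) + 36*r^2 - 12*r - 3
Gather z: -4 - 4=-8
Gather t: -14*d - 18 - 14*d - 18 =-28*d - 36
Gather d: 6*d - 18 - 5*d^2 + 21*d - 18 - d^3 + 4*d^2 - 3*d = -d^3 - d^2 + 24*d - 36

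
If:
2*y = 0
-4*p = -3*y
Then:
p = 0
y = 0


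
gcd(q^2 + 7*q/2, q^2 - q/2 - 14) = q + 7/2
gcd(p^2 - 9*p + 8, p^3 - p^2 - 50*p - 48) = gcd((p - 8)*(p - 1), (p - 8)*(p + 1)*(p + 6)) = p - 8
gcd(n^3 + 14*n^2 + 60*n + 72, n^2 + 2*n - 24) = n + 6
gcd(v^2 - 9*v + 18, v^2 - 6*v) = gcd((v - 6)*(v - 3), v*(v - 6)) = v - 6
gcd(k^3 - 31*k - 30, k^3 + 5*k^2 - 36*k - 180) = k^2 - k - 30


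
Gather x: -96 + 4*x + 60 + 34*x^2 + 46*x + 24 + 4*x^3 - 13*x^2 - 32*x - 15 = 4*x^3 + 21*x^2 + 18*x - 27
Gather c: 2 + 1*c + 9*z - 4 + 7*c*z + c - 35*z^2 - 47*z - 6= c*(7*z + 2) - 35*z^2 - 38*z - 8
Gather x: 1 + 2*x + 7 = 2*x + 8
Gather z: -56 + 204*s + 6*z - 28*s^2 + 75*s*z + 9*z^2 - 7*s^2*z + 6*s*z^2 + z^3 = -28*s^2 + 204*s + z^3 + z^2*(6*s + 9) + z*(-7*s^2 + 75*s + 6) - 56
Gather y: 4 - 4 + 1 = 1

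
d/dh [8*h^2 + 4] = 16*h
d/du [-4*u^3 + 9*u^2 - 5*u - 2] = -12*u^2 + 18*u - 5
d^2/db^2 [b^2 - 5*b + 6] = 2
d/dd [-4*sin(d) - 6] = -4*cos(d)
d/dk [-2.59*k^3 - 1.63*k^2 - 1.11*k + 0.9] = -7.77*k^2 - 3.26*k - 1.11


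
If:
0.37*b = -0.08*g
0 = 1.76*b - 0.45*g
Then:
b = 0.00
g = 0.00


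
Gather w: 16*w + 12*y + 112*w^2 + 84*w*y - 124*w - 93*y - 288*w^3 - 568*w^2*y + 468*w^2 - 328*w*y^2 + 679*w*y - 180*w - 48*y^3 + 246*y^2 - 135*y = -288*w^3 + w^2*(580 - 568*y) + w*(-328*y^2 + 763*y - 288) - 48*y^3 + 246*y^2 - 216*y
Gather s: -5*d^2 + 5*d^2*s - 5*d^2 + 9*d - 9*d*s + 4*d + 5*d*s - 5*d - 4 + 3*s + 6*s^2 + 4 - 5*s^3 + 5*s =-10*d^2 + 8*d - 5*s^3 + 6*s^2 + s*(5*d^2 - 4*d + 8)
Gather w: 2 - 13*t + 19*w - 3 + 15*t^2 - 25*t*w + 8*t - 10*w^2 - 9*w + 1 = 15*t^2 - 5*t - 10*w^2 + w*(10 - 25*t)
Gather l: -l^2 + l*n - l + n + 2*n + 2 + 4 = -l^2 + l*(n - 1) + 3*n + 6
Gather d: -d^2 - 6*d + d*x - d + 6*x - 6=-d^2 + d*(x - 7) + 6*x - 6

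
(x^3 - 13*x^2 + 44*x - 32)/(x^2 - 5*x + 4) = x - 8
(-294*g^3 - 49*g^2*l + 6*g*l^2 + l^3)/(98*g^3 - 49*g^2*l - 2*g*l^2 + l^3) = (-6*g - l)/(2*g - l)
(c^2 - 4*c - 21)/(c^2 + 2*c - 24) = (c^2 - 4*c - 21)/(c^2 + 2*c - 24)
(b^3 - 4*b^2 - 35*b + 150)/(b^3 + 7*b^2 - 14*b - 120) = (b^2 - 10*b + 25)/(b^2 + b - 20)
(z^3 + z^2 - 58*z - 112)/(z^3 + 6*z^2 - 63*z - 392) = (z + 2)/(z + 7)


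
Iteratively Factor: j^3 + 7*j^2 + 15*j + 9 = (j + 1)*(j^2 + 6*j + 9) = (j + 1)*(j + 3)*(j + 3)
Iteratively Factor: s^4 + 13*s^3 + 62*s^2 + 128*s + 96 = (s + 4)*(s^3 + 9*s^2 + 26*s + 24) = (s + 2)*(s + 4)*(s^2 + 7*s + 12) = (s + 2)*(s + 3)*(s + 4)*(s + 4)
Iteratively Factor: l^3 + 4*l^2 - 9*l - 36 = (l + 4)*(l^2 - 9) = (l + 3)*(l + 4)*(l - 3)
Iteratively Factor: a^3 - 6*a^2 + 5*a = (a - 1)*(a^2 - 5*a) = (a - 5)*(a - 1)*(a)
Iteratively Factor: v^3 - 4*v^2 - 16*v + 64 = (v - 4)*(v^2 - 16) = (v - 4)^2*(v + 4)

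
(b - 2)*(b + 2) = b^2 - 4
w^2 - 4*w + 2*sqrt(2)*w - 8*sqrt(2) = (w - 4)*(w + 2*sqrt(2))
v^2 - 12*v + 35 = (v - 7)*(v - 5)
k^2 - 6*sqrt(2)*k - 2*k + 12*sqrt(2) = (k - 2)*(k - 6*sqrt(2))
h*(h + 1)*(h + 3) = h^3 + 4*h^2 + 3*h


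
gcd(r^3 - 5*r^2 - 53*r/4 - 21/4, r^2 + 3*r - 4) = 1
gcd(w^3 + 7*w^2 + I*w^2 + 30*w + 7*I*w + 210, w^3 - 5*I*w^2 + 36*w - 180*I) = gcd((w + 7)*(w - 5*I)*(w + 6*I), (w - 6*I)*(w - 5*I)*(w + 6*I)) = w^2 + I*w + 30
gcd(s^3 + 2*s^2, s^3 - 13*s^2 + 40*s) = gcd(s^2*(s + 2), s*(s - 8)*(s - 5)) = s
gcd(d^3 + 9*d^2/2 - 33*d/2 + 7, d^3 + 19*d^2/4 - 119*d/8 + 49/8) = d^2 + 13*d/2 - 7/2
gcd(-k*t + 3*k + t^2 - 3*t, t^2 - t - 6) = t - 3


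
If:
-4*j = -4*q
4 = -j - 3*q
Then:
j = -1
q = -1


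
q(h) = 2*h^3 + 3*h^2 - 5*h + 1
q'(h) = 6*h^2 + 6*h - 5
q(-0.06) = 1.31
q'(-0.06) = -5.34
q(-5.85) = -267.49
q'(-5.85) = 165.24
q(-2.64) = -1.69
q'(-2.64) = 20.98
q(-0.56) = 4.39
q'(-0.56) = -6.48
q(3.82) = 137.16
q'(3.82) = 105.47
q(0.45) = -0.46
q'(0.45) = -1.08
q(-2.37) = 3.08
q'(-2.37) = 14.48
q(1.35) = 4.64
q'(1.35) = 14.04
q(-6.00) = -293.00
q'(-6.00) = 175.00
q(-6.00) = -293.00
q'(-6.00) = 175.00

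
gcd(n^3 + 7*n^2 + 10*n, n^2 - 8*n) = n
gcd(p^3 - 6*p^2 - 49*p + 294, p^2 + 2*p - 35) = p + 7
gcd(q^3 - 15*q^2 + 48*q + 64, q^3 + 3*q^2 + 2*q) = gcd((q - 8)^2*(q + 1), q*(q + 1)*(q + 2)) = q + 1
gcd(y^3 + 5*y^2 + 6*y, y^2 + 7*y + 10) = y + 2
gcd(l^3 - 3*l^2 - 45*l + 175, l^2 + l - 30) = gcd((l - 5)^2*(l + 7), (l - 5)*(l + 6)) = l - 5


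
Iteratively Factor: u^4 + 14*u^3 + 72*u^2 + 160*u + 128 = (u + 2)*(u^3 + 12*u^2 + 48*u + 64) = (u + 2)*(u + 4)*(u^2 + 8*u + 16) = (u + 2)*(u + 4)^2*(u + 4)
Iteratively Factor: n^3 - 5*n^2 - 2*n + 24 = (n - 4)*(n^2 - n - 6) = (n - 4)*(n + 2)*(n - 3)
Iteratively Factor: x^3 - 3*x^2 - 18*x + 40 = (x + 4)*(x^2 - 7*x + 10) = (x - 2)*(x + 4)*(x - 5)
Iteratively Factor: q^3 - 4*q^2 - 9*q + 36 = (q + 3)*(q^2 - 7*q + 12) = (q - 4)*(q + 3)*(q - 3)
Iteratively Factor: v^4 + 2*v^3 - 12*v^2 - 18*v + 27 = (v + 3)*(v^3 - v^2 - 9*v + 9) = (v - 1)*(v + 3)*(v^2 - 9) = (v - 1)*(v + 3)^2*(v - 3)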